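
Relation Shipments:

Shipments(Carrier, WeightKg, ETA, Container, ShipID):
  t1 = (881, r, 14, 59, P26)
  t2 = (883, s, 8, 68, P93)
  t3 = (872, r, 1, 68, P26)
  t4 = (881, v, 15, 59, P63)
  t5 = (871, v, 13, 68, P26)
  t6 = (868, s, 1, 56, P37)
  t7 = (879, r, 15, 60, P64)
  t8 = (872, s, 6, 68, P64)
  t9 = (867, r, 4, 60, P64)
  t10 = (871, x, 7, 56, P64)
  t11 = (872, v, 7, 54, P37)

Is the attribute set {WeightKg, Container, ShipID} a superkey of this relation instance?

Rows 7 and 9 have the same {WeightKg, Container, ShipID} value (WeightKg=r, Container=60, ShipID=P64) but are distinct tuples, so {WeightKg, Container, ShipID} does not determine every attribute — not a superkey.

No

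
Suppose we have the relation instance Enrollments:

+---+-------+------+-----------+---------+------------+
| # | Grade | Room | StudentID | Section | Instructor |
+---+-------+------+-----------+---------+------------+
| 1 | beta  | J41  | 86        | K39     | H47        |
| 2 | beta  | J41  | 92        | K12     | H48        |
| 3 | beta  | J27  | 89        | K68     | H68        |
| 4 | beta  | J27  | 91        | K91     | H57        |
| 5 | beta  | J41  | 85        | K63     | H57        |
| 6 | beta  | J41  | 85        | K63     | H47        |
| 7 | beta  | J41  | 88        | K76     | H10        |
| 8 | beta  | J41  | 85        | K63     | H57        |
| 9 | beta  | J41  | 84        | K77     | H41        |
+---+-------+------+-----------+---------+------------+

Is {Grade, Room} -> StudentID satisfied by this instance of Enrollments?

(Grade=beta, Room=J41): rows 1, 2, 5, 6, 7, 8, 9 → StudentID takes values {86, 92, 85, 88, 84} — violation
(Grade=beta, Room=J27): rows 3, 4 → StudentID takes values {89, 91} — violation
Two rows agree on {Grade, Room} but differ on StudentID, so {Grade, Room} -> StudentID does not hold.

No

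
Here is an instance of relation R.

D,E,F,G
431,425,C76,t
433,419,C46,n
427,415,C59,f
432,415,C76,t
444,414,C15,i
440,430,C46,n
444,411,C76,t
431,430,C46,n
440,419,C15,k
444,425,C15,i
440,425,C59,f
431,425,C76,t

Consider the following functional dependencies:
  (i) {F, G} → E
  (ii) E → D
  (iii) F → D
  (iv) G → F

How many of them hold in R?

1

(i) {F, G} → E: (F=C76, G=t): 4 rows → E takes values {425, 415, 411} — violation; (F=C46, G=n): 3 rows → E takes values {419, 430} — violation; (F=C59, G=f): 2 rows → E takes values {415, 425} — violation; (F=C15, G=i): 2 rows → E takes values {414, 425} — violation — fails.
(ii) E → D: E=425: 4 rows → D takes values {431, 444, 440} — violation; E=419: 2 rows → D takes values {433, 440} — violation; E=415: 2 rows → D takes values {427, 432} — violation; E=430: 2 rows → D takes values {440, 431} — violation — fails.
(iii) F → D: F=C76: 4 rows → D takes values {431, 432, 444} — violation; F=C46: 3 rows → D takes values {433, 440, 431} — violation; F=C59: 2 rows → D takes values {427, 440} — violation; F=C15: 3 rows → D takes values {444, 440} — violation — fails.
(iv) G → F: every LHS value maps to a single RHS value — holds.
1 of the 4 dependencies holds.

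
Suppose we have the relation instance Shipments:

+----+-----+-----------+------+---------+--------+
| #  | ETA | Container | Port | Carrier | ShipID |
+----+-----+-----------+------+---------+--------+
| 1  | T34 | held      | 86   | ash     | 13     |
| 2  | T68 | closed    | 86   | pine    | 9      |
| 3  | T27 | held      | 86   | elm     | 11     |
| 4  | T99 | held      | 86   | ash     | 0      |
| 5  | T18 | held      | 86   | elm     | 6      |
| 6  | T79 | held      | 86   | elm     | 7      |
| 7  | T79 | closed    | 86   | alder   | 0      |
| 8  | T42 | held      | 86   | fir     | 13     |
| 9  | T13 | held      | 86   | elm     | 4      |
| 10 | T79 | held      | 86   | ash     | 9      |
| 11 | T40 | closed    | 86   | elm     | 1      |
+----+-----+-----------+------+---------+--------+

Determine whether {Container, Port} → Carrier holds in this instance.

No

(Container=held, Port=86): rows 1, 3, 4, 5, 6, 8, 9, 10 → Carrier takes values {ash, elm, fir} — violation
(Container=closed, Port=86): rows 2, 7, 11 → Carrier takes values {pine, alder, elm} — violation
Two rows agree on {Container, Port} but differ on Carrier, so {Container, Port} → Carrier does not hold.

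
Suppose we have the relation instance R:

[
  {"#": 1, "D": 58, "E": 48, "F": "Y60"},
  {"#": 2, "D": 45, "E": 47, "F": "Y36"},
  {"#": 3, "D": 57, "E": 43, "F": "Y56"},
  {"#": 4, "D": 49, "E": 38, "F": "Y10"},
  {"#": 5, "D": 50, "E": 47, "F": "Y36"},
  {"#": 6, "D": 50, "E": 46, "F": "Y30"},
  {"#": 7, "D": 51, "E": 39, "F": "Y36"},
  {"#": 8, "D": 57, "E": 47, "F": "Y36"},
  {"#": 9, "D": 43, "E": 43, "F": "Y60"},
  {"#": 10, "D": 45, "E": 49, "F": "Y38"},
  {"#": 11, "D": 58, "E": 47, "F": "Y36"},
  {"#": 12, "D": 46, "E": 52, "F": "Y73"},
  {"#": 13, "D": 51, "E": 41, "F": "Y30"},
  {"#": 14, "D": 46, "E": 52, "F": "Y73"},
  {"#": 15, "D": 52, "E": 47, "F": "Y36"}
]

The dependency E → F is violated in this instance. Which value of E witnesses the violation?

43

E=48: row 1 → F = Y60 ✓
E=47: rows 2, 5, 8, 11, 15 → F = Y36, Y36, Y36, Y36, Y36 ✓
E=43: rows 3, 9 → F takes values {Y56, Y60} — violation
E=38: row 4 → F = Y10 ✓
E=46: row 6 → F = Y30 ✓
E=39: row 7 → F = Y36 ✓
E=49: row 10 → F = Y38 ✓
E=52: rows 12, 14 → F = Y73, Y73 ✓
E=41: row 13 → F = Y30 ✓
The only E value with inconsistent F is E=43.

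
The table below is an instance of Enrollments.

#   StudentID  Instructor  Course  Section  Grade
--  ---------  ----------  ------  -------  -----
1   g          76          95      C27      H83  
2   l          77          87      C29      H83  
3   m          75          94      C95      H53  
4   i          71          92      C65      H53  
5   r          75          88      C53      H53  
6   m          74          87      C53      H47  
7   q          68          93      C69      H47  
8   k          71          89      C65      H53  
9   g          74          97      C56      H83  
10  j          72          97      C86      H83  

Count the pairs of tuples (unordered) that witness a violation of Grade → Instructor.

11

Grade=H83: violating pairs (1,2), (1,9), (1,10), (2,9), (2,10), (9,10) — 6 pairs.
Grade=H53: violating pairs (3,4), (3,8), (4,5), (5,8) — 4 pairs.
Grade=H47: violating pairs (6,7) — 1 pair.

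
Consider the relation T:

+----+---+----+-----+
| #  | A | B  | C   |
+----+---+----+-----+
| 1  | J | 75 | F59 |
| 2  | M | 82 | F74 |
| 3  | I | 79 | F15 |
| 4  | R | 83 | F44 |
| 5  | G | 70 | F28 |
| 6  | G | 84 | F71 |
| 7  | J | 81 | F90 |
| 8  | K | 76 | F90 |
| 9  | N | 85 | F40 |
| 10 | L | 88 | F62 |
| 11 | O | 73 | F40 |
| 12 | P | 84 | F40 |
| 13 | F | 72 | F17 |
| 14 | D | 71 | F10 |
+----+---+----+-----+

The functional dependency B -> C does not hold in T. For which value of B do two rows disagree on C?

B=75: row 1 → C = F59 ✓
B=82: row 2 → C = F74 ✓
B=79: row 3 → C = F15 ✓
B=83: row 4 → C = F44 ✓
B=70: row 5 → C = F28 ✓
B=84: rows 6, 12 → C takes values {F71, F40} — violation
B=81: row 7 → C = F90 ✓
B=76: row 8 → C = F90 ✓
B=85: row 9 → C = F40 ✓
B=88: row 10 → C = F62 ✓
B=73: row 11 → C = F40 ✓
B=72: row 13 → C = F17 ✓
B=71: row 14 → C = F10 ✓
The only B value with inconsistent C is B=84.

84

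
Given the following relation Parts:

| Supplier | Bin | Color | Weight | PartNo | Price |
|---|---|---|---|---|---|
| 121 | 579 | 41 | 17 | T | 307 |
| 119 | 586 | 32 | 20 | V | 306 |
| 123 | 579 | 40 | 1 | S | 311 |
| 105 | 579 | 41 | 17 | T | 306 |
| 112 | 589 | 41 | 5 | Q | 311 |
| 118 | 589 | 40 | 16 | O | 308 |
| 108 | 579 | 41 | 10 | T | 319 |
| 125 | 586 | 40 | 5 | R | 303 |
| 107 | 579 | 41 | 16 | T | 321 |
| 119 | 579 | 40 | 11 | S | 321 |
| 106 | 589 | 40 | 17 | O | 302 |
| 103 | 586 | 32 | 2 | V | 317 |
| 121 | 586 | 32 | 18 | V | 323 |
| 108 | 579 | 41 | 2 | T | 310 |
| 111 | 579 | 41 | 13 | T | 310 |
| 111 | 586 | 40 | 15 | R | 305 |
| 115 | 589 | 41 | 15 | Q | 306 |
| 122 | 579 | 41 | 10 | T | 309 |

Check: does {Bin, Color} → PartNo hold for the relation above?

Yes

(Bin=579, Color=41): 7 rows → PartNo = T, T, T, T, T, T, T ✓
(Bin=586, Color=32): 3 rows → PartNo = V, V, V ✓
(Bin=579, Color=40): 2 rows → PartNo = S, S ✓
(Bin=589, Color=41): 2 rows → PartNo = Q, Q ✓
(Bin=589, Color=40): 2 rows → PartNo = O, O ✓
(Bin=586, Color=40): 2 rows → PartNo = R, R ✓
Every {Bin, Color} value is associated with a single PartNo value, so {Bin, Color} → PartNo holds.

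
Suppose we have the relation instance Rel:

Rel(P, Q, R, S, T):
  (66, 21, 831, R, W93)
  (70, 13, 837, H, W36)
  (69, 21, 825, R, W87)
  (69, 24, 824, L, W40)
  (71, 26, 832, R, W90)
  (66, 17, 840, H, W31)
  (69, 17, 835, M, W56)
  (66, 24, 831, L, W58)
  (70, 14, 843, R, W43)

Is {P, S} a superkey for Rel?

All 9 rows have distinct {P, S} values, so {P, S} → (all attributes) holds and {P, S} is a superkey.

Yes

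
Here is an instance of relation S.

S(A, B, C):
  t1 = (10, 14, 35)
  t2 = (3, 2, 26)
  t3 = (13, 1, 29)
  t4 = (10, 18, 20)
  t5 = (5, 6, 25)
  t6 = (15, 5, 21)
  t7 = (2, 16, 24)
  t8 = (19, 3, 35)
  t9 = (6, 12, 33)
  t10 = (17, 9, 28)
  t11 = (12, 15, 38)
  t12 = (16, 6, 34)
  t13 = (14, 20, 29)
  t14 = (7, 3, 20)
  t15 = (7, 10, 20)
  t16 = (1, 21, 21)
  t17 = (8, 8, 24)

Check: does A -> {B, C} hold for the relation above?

A=10: rows 1, 4 → {B,C} takes values {(14, 35), (18, 20)} — violation
A=3: row 2 → {B,C} = (2, 26) ✓
A=13: row 3 → {B,C} = (1, 29) ✓
A=5: row 5 → {B,C} = (6, 25) ✓
A=15: row 6 → {B,C} = (5, 21) ✓
A=2: row 7 → {B,C} = (16, 24) ✓
A=19: row 8 → {B,C} = (3, 35) ✓
A=6: row 9 → {B,C} = (12, 33) ✓
A=17: row 10 → {B,C} = (9, 28) ✓
A=12: row 11 → {B,C} = (15, 38) ✓
A=16: row 12 → {B,C} = (6, 34) ✓
A=14: row 13 → {B,C} = (20, 29) ✓
A=7: rows 14, 15 → {B,C} takes values {(3, 20), (10, 20)} — violation
A=1: row 16 → {B,C} = (21, 21) ✓
A=8: row 17 → {B,C} = (8, 24) ✓
Two rows agree on A but differ on {B, C}, so A -> {B, C} does not hold.

No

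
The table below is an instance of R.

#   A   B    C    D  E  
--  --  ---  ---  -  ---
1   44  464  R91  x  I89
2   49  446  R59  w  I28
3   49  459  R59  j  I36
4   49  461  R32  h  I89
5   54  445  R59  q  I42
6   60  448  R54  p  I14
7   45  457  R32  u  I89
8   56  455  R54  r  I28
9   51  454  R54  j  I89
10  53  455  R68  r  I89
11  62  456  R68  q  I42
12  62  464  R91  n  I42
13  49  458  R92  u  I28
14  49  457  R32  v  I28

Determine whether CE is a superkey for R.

Rows 4 and 7 have the same CE value (C=R32, E=I89) but are distinct tuples, so CE does not determine every attribute — not a superkey.

No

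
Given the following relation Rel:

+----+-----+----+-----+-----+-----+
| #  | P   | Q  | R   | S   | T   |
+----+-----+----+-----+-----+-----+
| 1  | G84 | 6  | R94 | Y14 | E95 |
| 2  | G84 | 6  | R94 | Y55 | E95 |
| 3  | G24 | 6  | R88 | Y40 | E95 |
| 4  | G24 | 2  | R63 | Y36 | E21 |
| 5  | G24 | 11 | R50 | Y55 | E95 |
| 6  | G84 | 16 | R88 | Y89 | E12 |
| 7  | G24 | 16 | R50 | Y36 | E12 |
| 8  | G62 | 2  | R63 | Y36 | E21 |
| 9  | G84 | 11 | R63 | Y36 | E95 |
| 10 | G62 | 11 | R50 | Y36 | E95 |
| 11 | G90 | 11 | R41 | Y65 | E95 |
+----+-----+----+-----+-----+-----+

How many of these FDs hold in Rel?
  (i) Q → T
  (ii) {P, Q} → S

1

(i) Q → T: every LHS value maps to a single RHS value — holds.
(ii) {P, Q} → S: (P=G84, Q=6): rows 1, 2 → S takes values {Y14, Y55} — violation — fails.
1 of the 2 dependencies holds.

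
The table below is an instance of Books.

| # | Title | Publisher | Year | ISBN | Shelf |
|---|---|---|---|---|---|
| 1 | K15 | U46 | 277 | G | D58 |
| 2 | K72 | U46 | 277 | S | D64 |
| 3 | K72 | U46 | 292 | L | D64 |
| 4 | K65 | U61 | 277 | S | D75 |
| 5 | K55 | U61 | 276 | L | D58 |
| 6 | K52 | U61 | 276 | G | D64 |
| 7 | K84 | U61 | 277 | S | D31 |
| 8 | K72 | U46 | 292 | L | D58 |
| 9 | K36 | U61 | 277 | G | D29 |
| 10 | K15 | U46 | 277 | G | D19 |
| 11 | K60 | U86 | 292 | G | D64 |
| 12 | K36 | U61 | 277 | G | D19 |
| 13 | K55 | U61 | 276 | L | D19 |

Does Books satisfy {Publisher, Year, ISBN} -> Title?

(Publisher=U46, Year=277, ISBN=G): rows 1, 10 → Title = K15, K15 ✓
(Publisher=U46, Year=277, ISBN=S): row 2 → Title = K72 ✓
(Publisher=U46, Year=292, ISBN=L): rows 3, 8 → Title = K72, K72 ✓
(Publisher=U61, Year=277, ISBN=S): rows 4, 7 → Title takes values {K65, K84} — violation
(Publisher=U61, Year=276, ISBN=L): rows 5, 13 → Title = K55, K55 ✓
(Publisher=U61, Year=276, ISBN=G): row 6 → Title = K52 ✓
(Publisher=U61, Year=277, ISBN=G): rows 9, 12 → Title = K36, K36 ✓
(Publisher=U86, Year=292, ISBN=G): row 11 → Title = K60 ✓
Two rows agree on {Publisher, Year, ISBN} but differ on Title, so {Publisher, Year, ISBN} -> Title does not hold.

No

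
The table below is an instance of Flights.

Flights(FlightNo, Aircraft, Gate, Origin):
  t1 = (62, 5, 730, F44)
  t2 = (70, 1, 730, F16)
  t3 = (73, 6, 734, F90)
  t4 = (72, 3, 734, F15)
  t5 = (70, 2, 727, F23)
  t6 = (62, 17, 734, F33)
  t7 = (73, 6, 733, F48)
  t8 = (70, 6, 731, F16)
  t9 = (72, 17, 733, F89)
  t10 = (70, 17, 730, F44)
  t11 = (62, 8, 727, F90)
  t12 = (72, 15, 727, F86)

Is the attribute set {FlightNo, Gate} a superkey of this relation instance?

No

Rows 2 and 10 have the same {FlightNo, Gate} value (FlightNo=70, Gate=730) but are distinct tuples, so {FlightNo, Gate} does not determine every attribute — not a superkey.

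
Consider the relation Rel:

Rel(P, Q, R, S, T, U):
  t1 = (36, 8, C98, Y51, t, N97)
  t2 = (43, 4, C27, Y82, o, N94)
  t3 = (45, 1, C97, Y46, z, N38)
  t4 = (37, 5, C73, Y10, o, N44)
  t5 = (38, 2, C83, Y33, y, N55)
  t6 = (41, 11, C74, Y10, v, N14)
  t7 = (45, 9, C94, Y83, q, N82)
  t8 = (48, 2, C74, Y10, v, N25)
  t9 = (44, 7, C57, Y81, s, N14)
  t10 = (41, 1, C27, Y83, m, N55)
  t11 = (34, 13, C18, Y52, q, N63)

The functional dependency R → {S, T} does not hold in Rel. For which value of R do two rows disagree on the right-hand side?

C27

R=C98: row 1 → {S,T} = (Y51, t) ✓
R=C27: rows 2, 10 → {S,T} takes values {(Y82, o), (Y83, m)} — violation
R=C97: row 3 → {S,T} = (Y46, z) ✓
R=C73: row 4 → {S,T} = (Y10, o) ✓
R=C83: row 5 → {S,T} = (Y33, y) ✓
R=C74: rows 6, 8 → {S,T} = (Y10, v), (Y10, v) ✓
R=C94: row 7 → {S,T} = (Y83, q) ✓
R=C57: row 9 → {S,T} = (Y81, s) ✓
R=C18: row 11 → {S,T} = (Y52, q) ✓
The only R value with inconsistent RHS is R=C27.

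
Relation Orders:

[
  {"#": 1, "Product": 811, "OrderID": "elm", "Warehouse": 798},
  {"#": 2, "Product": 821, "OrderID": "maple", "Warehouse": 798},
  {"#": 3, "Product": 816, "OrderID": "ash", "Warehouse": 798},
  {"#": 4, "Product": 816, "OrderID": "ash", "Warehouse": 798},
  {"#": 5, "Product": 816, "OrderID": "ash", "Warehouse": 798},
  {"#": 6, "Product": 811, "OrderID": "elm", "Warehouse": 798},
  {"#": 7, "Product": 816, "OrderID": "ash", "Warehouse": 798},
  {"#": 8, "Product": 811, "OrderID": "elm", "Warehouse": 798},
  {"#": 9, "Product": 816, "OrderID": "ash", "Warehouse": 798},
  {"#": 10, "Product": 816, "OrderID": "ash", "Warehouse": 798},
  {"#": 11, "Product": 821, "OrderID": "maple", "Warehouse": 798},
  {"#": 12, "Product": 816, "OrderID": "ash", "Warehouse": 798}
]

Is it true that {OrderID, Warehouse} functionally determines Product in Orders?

(OrderID=elm, Warehouse=798): rows 1, 6, 8 → Product = 811, 811, 811 ✓
(OrderID=maple, Warehouse=798): rows 2, 11 → Product = 821, 821 ✓
(OrderID=ash, Warehouse=798): rows 3, 4, 5, 7, 9, 10, 12 → Product = 816, 816, 816, 816, 816, 816, 816 ✓
Every {OrderID, Warehouse} value is associated with a single Product value, so {OrderID, Warehouse} → Product holds.

Yes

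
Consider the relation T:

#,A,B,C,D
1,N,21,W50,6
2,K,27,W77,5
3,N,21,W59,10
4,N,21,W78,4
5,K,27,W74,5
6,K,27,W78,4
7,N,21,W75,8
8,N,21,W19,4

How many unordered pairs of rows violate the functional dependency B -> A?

0

B=21: all 5 rows agree on A — 0 pairs.
B=27: all 3 rows agree on A — 0 pairs.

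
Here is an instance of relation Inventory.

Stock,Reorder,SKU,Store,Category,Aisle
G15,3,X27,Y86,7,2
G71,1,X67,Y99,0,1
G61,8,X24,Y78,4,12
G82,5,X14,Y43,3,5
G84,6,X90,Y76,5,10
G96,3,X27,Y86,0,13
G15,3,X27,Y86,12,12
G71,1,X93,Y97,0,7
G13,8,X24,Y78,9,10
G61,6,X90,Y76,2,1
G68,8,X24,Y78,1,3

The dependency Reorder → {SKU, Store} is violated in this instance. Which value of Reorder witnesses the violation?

Reorder=3: 3 rows → {SKU,Store} = (X27, Y86), (X27, Y86), (X27, Y86) ✓
Reorder=1: 2 rows → {SKU,Store} takes values {(X67, Y99), (X93, Y97)} — violation
Reorder=8: 3 rows → {SKU,Store} = (X24, Y78), (X24, Y78), (X24, Y78) ✓
Reorder=5: 1 row → {SKU,Store} = (X14, Y43) ✓
Reorder=6: 2 rows → {SKU,Store} = (X90, Y76), (X90, Y76) ✓
The only Reorder value with inconsistent RHS is Reorder=1.

1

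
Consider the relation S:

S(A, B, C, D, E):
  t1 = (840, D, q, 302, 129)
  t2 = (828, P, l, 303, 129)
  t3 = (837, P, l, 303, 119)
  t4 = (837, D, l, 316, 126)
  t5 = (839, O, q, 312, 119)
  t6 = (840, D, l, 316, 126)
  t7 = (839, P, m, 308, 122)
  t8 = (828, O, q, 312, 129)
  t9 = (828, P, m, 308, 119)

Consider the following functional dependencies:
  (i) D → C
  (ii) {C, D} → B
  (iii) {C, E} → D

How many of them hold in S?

(i) D → C: every LHS value maps to a single RHS value — holds.
(ii) {C, D} → B: every LHS value maps to a single RHS value — holds.
(iii) {C, E} → D: (C=q, E=129): rows 1, 8 → D takes values {302, 312} — violation — fails.
2 of the 3 dependencies hold.

2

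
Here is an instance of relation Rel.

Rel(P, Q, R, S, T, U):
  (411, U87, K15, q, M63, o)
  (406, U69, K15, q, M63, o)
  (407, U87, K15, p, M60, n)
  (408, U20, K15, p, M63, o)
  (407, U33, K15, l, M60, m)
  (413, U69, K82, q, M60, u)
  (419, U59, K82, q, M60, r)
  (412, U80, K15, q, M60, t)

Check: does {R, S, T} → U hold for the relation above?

No

(R=K15, S=q, T=M63): 2 rows → U = o, o ✓
(R=K15, S=p, T=M60): 1 row → U = n ✓
(R=K15, S=p, T=M63): 1 row → U = o ✓
(R=K15, S=l, T=M60): 1 row → U = m ✓
(R=K82, S=q, T=M60): 2 rows → U takes values {u, r} — violation
(R=K15, S=q, T=M60): 1 row → U = t ✓
Two rows agree on {R, S, T} but differ on U, so {R, S, T} → U does not hold.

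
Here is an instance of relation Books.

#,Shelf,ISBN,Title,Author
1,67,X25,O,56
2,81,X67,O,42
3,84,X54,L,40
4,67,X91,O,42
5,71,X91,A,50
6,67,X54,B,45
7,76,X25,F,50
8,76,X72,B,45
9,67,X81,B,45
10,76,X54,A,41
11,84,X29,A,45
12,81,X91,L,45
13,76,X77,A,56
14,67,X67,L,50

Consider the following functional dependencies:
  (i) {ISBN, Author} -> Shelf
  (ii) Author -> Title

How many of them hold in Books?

(i) {ISBN, Author} -> Shelf: every LHS value maps to a single RHS value — holds.
(ii) Author -> Title: Author=56: rows 1, 13 → Title takes values {O, A} — violation; Author=50: rows 5, 7, 14 → Title takes values {A, F, L} — violation; Author=45: rows 6, 8, 9, 11, 12 → Title takes values {B, A, L} — violation — fails.
1 of the 2 dependencies holds.

1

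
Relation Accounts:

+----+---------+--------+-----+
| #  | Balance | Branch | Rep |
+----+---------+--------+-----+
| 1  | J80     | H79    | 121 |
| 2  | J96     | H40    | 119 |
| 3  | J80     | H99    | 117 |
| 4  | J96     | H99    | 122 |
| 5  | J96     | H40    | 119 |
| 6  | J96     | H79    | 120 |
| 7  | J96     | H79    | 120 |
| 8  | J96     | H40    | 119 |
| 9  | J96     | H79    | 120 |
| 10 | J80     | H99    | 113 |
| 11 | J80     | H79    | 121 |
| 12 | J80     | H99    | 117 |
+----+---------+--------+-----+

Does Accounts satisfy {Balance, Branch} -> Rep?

No

(Balance=J80, Branch=H79): rows 1, 11 → Rep = 121, 121 ✓
(Balance=J96, Branch=H40): rows 2, 5, 8 → Rep = 119, 119, 119 ✓
(Balance=J80, Branch=H99): rows 3, 10, 12 → Rep takes values {117, 113} — violation
(Balance=J96, Branch=H99): row 4 → Rep = 122 ✓
(Balance=J96, Branch=H79): rows 6, 7, 9 → Rep = 120, 120, 120 ✓
Two rows agree on {Balance, Branch} but differ on Rep, so {Balance, Branch} -> Rep does not hold.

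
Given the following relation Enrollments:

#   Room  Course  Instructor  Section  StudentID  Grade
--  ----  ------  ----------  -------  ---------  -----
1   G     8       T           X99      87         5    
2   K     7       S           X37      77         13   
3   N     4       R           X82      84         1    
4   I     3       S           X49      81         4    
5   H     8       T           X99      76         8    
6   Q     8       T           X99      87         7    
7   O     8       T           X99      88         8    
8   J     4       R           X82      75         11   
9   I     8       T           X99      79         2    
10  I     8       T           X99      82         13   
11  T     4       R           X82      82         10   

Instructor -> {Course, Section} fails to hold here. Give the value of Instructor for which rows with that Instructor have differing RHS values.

S

Instructor=T: rows 1, 5, 6, 7, 9, 10 → {Course,Section} = (8, X99), (8, X99), (8, X99), (8, X99), (8, X99), (8, X99) ✓
Instructor=S: rows 2, 4 → {Course,Section} takes values {(7, X37), (3, X49)} — violation
Instructor=R: rows 3, 8, 11 → {Course,Section} = (4, X82), (4, X82), (4, X82) ✓
The only Instructor value with inconsistent RHS is Instructor=S.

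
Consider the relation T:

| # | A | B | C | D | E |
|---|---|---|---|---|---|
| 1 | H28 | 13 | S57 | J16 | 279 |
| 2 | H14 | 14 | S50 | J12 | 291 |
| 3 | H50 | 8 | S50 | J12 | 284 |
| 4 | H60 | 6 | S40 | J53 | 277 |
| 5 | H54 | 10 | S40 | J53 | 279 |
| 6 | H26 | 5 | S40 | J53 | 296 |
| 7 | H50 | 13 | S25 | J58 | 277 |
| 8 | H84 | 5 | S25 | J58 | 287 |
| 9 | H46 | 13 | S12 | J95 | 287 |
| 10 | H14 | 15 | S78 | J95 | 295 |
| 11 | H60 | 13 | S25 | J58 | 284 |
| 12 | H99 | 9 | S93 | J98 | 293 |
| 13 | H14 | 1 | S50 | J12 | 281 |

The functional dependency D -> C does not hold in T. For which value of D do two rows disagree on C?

D=J16: row 1 → C = S57 ✓
D=J12: rows 2, 3, 13 → C = S50, S50, S50 ✓
D=J53: rows 4, 5, 6 → C = S40, S40, S40 ✓
D=J58: rows 7, 8, 11 → C = S25, S25, S25 ✓
D=J95: rows 9, 10 → C takes values {S12, S78} — violation
D=J98: row 12 → C = S93 ✓
The only D value with inconsistent C is D=J95.

J95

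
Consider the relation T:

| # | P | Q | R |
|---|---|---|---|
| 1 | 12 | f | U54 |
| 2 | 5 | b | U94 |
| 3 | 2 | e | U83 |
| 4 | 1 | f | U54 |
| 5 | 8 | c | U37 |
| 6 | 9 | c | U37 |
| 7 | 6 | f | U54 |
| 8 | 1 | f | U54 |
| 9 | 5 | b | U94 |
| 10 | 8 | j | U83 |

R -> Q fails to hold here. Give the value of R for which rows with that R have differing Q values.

R=U54: rows 1, 4, 7, 8 → Q = f, f, f, f ✓
R=U94: rows 2, 9 → Q = b, b ✓
R=U83: rows 3, 10 → Q takes values {e, j} — violation
R=U37: rows 5, 6 → Q = c, c ✓
The only R value with inconsistent Q is R=U83.

U83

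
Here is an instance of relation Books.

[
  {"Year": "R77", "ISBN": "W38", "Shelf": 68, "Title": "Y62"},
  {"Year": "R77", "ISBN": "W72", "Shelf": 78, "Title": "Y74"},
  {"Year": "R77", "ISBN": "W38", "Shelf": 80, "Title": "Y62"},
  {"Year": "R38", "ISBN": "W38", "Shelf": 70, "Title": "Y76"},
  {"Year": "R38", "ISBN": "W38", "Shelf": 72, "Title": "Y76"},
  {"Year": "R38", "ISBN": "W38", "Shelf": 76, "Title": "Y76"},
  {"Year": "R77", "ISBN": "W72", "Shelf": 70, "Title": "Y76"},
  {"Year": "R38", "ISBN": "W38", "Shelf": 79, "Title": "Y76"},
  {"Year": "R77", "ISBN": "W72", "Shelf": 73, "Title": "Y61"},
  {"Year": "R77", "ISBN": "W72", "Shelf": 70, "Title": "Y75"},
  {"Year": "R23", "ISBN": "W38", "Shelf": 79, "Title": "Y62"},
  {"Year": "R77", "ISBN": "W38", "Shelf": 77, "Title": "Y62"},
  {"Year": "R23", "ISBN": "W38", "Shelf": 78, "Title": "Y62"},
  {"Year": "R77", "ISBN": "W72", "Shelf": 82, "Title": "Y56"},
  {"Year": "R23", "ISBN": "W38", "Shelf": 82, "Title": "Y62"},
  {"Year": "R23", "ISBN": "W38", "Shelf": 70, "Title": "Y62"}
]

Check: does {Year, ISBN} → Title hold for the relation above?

(Year=R77, ISBN=W38): 3 rows → Title = Y62, Y62, Y62 ✓
(Year=R77, ISBN=W72): 5 rows → Title takes values {Y74, Y76, Y61, Y75, Y56} — violation
(Year=R38, ISBN=W38): 4 rows → Title = Y76, Y76, Y76, Y76 ✓
(Year=R23, ISBN=W38): 4 rows → Title = Y62, Y62, Y62, Y62 ✓
Two rows agree on {Year, ISBN} but differ on Title, so {Year, ISBN} → Title does not hold.

No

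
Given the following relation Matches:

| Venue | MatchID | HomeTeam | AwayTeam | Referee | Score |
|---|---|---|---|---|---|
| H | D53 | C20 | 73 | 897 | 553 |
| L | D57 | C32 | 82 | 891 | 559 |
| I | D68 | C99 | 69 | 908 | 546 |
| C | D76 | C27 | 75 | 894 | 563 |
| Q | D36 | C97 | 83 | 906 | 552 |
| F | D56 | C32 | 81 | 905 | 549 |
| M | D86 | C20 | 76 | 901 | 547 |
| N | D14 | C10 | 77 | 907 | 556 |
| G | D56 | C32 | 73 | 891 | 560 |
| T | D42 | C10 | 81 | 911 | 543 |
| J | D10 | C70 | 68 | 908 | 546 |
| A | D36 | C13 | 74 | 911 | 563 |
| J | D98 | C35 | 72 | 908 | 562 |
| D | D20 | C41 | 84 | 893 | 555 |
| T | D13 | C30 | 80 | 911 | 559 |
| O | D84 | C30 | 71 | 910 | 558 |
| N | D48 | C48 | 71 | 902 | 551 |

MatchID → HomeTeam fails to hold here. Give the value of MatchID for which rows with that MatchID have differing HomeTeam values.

D36

MatchID=D53: 1 row → HomeTeam = C20 ✓
MatchID=D57: 1 row → HomeTeam = C32 ✓
MatchID=D68: 1 row → HomeTeam = C99 ✓
MatchID=D76: 1 row → HomeTeam = C27 ✓
MatchID=D36: 2 rows → HomeTeam takes values {C97, C13} — violation
MatchID=D56: 2 rows → HomeTeam = C32, C32 ✓
MatchID=D86: 1 row → HomeTeam = C20 ✓
MatchID=D14: 1 row → HomeTeam = C10 ✓
MatchID=D42: 1 row → HomeTeam = C10 ✓
MatchID=D10: 1 row → HomeTeam = C70 ✓
MatchID=D98: 1 row → HomeTeam = C35 ✓
MatchID=D20: 1 row → HomeTeam = C41 ✓
MatchID=D13: 1 row → HomeTeam = C30 ✓
MatchID=D84: 1 row → HomeTeam = C30 ✓
MatchID=D48: 1 row → HomeTeam = C48 ✓
The only MatchID value with inconsistent HomeTeam is MatchID=D36.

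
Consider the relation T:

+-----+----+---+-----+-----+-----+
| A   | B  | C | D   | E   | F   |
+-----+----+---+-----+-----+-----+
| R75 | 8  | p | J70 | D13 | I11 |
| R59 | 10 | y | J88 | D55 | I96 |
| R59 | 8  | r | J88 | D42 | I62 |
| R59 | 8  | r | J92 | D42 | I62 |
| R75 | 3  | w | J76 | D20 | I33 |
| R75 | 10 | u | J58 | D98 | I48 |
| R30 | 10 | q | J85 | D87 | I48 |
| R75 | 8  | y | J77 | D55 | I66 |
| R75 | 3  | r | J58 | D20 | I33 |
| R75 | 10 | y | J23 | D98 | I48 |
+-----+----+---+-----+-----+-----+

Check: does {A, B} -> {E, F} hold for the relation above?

No

(A=R75, B=8): 2 rows → {E,F} takes values {(D13, I11), (D55, I66)} — violation
(A=R59, B=10): 1 row → {E,F} = (D55, I96) ✓
(A=R59, B=8): 2 rows → {E,F} = (D42, I62), (D42, I62) ✓
(A=R75, B=3): 2 rows → {E,F} = (D20, I33), (D20, I33) ✓
(A=R75, B=10): 2 rows → {E,F} = (D98, I48), (D98, I48) ✓
(A=R30, B=10): 1 row → {E,F} = (D87, I48) ✓
Two rows agree on {A, B} but differ on {E, F}, so {A, B} -> {E, F} does not hold.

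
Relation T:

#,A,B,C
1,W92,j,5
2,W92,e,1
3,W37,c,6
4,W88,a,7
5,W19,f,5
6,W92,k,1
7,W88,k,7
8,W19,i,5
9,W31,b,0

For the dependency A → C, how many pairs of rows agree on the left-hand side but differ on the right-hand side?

2

A=W92: violating pairs (1,2), (1,6) — 2 pairs.
A=W88: all 2 rows agree on C — 0 pairs.
A=W19: all 2 rows agree on C — 0 pairs.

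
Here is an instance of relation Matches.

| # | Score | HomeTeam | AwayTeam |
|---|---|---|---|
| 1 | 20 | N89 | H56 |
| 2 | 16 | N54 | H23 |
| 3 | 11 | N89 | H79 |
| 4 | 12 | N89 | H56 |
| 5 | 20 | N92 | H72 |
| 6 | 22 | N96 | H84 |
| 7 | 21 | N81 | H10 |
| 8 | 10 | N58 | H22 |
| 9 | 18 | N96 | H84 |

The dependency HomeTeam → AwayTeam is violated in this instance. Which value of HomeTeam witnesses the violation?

HomeTeam=N89: rows 1, 3, 4 → AwayTeam takes values {H56, H79} — violation
HomeTeam=N54: row 2 → AwayTeam = H23 ✓
HomeTeam=N92: row 5 → AwayTeam = H72 ✓
HomeTeam=N96: rows 6, 9 → AwayTeam = H84, H84 ✓
HomeTeam=N81: row 7 → AwayTeam = H10 ✓
HomeTeam=N58: row 8 → AwayTeam = H22 ✓
The only HomeTeam value with inconsistent AwayTeam is HomeTeam=N89.

N89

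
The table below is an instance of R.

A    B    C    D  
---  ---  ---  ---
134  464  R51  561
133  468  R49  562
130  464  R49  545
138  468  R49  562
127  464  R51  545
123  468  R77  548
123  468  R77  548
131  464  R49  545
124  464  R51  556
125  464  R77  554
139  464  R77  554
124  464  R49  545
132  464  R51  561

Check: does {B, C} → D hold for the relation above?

(B=464, C=R51): 4 rows → D takes values {561, 545, 556} — violation
(B=468, C=R49): 2 rows → D = 562, 562 ✓
(B=464, C=R49): 3 rows → D = 545, 545, 545 ✓
(B=468, C=R77): 2 rows → D = 548, 548 ✓
(B=464, C=R77): 2 rows → D = 554, 554 ✓
Two rows agree on {B, C} but differ on D, so {B, C} → D does not hold.

No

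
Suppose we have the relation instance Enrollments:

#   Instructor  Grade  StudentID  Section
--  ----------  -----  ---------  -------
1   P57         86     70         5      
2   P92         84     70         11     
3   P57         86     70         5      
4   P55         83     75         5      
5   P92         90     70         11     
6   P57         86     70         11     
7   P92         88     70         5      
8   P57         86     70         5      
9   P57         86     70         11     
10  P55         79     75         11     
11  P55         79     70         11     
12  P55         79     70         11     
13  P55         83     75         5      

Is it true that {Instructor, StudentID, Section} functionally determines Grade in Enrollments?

No

(Instructor=P57, StudentID=70, Section=5): rows 1, 3, 8 → Grade = 86, 86, 86 ✓
(Instructor=P92, StudentID=70, Section=11): rows 2, 5 → Grade takes values {84, 90} — violation
(Instructor=P55, StudentID=75, Section=5): rows 4, 13 → Grade = 83, 83 ✓
(Instructor=P57, StudentID=70, Section=11): rows 6, 9 → Grade = 86, 86 ✓
(Instructor=P92, StudentID=70, Section=5): row 7 → Grade = 88 ✓
(Instructor=P55, StudentID=75, Section=11): row 10 → Grade = 79 ✓
(Instructor=P55, StudentID=70, Section=11): rows 11, 12 → Grade = 79, 79 ✓
Two rows agree on {Instructor, StudentID, Section} but differ on Grade, so {Instructor, StudentID, Section} → Grade does not hold.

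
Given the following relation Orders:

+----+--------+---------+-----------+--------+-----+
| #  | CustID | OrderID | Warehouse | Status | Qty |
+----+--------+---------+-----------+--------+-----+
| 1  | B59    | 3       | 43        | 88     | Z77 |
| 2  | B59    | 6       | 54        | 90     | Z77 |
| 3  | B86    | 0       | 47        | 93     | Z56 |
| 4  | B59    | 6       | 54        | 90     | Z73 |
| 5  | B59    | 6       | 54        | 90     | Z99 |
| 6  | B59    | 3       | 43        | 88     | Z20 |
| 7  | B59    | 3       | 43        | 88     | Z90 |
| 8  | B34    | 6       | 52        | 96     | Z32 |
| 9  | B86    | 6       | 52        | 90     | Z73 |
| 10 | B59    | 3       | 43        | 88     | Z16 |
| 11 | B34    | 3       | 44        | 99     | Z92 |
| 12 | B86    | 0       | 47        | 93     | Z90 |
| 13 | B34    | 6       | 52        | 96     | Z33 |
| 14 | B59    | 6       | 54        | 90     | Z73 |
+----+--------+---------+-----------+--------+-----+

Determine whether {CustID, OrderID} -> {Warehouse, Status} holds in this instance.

Yes

(CustID=B59, OrderID=3): rows 1, 6, 7, 10 → {Warehouse,Status} = (43, 88), (43, 88), (43, 88), (43, 88) ✓
(CustID=B59, OrderID=6): rows 2, 4, 5, 14 → {Warehouse,Status} = (54, 90), (54, 90), (54, 90), (54, 90) ✓
(CustID=B86, OrderID=0): rows 3, 12 → {Warehouse,Status} = (47, 93), (47, 93) ✓
(CustID=B34, OrderID=6): rows 8, 13 → {Warehouse,Status} = (52, 96), (52, 96) ✓
(CustID=B86, OrderID=6): row 9 → {Warehouse,Status} = (52, 90) ✓
(CustID=B34, OrderID=3): row 11 → {Warehouse,Status} = (44, 99) ✓
Every {CustID, OrderID} value is associated with a single {Warehouse, Status} value, so {CustID, OrderID} -> {Warehouse, Status} holds.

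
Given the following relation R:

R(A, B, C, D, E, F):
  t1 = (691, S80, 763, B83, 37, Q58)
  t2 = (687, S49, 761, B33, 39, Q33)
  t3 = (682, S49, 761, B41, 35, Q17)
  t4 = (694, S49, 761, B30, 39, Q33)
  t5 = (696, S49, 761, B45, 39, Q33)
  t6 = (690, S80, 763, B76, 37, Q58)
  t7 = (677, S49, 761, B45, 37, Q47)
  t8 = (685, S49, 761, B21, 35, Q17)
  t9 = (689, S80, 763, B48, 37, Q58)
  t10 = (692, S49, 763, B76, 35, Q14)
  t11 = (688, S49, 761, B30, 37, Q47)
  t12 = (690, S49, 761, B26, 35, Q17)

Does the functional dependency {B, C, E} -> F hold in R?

Yes

(B=S80, C=763, E=37): rows 1, 6, 9 → F = Q58, Q58, Q58 ✓
(B=S49, C=761, E=39): rows 2, 4, 5 → F = Q33, Q33, Q33 ✓
(B=S49, C=761, E=35): rows 3, 8, 12 → F = Q17, Q17, Q17 ✓
(B=S49, C=761, E=37): rows 7, 11 → F = Q47, Q47 ✓
(B=S49, C=763, E=35): row 10 → F = Q14 ✓
Every {B, C, E} value is associated with a single F value, so {B, C, E} -> F holds.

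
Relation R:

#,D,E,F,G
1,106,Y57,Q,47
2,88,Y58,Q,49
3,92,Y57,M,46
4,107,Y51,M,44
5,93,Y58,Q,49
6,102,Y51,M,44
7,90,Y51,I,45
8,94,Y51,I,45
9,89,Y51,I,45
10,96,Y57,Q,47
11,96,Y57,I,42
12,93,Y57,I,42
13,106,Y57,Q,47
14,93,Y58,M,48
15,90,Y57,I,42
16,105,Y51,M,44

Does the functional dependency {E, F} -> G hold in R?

(E=Y57, F=Q): rows 1, 10, 13 → G = 47, 47, 47 ✓
(E=Y58, F=Q): rows 2, 5 → G = 49, 49 ✓
(E=Y57, F=M): row 3 → G = 46 ✓
(E=Y51, F=M): rows 4, 6, 16 → G = 44, 44, 44 ✓
(E=Y51, F=I): rows 7, 8, 9 → G = 45, 45, 45 ✓
(E=Y57, F=I): rows 11, 12, 15 → G = 42, 42, 42 ✓
(E=Y58, F=M): row 14 → G = 48 ✓
Every {E, F} value is associated with a single G value, so {E, F} -> G holds.

Yes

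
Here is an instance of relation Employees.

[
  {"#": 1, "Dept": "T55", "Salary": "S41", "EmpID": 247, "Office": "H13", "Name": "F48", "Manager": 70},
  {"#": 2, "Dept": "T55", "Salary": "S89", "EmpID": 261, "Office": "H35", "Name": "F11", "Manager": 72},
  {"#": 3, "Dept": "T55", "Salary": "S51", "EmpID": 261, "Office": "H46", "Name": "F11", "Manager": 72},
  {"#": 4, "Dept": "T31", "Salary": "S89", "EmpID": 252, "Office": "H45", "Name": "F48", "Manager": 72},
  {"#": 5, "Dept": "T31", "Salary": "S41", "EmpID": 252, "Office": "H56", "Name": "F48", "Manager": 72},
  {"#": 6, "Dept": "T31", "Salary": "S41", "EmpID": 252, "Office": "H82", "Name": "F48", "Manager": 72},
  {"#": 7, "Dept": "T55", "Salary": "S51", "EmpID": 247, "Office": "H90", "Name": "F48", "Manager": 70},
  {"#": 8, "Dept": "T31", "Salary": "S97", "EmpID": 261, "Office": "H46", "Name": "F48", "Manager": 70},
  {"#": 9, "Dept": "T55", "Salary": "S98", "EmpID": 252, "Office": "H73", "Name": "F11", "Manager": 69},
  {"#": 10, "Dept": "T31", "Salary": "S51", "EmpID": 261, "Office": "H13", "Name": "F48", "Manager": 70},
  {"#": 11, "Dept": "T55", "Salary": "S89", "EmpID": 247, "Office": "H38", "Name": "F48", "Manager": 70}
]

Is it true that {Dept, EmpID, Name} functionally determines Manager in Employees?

Yes

(Dept=T55, EmpID=247, Name=F48): rows 1, 7, 11 → Manager = 70, 70, 70 ✓
(Dept=T55, EmpID=261, Name=F11): rows 2, 3 → Manager = 72, 72 ✓
(Dept=T31, EmpID=252, Name=F48): rows 4, 5, 6 → Manager = 72, 72, 72 ✓
(Dept=T31, EmpID=261, Name=F48): rows 8, 10 → Manager = 70, 70 ✓
(Dept=T55, EmpID=252, Name=F11): row 9 → Manager = 69 ✓
Every {Dept, EmpID, Name} value is associated with a single Manager value, so {Dept, EmpID, Name} -> Manager holds.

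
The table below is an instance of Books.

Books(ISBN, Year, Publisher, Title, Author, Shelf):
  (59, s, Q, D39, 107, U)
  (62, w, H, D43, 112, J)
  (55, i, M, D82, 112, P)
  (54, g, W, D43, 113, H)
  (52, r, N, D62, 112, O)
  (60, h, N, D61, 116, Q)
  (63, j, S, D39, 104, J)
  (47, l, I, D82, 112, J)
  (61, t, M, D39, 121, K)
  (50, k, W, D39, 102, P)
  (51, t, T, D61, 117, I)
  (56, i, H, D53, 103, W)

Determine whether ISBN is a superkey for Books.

Yes

All 12 rows have distinct ISBN values, so ISBN → (all attributes) holds and ISBN is a superkey.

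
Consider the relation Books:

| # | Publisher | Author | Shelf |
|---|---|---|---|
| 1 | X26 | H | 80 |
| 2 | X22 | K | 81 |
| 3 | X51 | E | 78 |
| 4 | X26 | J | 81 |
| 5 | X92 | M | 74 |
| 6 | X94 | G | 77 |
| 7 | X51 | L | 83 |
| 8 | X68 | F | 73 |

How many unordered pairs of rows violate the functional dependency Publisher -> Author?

2

Publisher=X26: violating pairs (1,4) — 1 pair.
Publisher=X51: violating pairs (3,7) — 1 pair.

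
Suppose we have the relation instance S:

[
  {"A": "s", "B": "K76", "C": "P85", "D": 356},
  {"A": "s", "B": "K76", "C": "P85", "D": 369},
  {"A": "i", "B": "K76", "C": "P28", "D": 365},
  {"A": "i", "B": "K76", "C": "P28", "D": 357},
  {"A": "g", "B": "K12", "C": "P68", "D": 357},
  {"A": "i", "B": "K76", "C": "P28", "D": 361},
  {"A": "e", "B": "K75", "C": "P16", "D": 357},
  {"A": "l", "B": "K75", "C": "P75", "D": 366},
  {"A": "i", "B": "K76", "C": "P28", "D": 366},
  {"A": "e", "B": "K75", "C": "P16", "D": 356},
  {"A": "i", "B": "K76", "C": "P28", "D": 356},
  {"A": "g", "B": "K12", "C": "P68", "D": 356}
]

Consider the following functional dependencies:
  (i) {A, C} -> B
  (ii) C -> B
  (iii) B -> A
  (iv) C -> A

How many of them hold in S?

(i) {A, C} -> B: every LHS value maps to a single RHS value — holds.
(ii) C -> B: every LHS value maps to a single RHS value — holds.
(iii) B -> A: B=K76: 7 rows → A takes values {s, i} — violation; B=K75: 3 rows → A takes values {e, l} — violation — fails.
(iv) C -> A: every LHS value maps to a single RHS value — holds.
3 of the 4 dependencies hold.

3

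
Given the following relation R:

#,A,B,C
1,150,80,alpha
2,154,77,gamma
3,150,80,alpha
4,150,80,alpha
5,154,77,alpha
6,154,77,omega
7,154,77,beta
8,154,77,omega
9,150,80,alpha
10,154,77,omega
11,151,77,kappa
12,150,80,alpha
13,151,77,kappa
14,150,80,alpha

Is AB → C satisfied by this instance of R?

(A=150, B=80): rows 1, 3, 4, 9, 12, 14 → C = alpha, alpha, alpha, alpha, alpha, alpha ✓
(A=154, B=77): rows 2, 5, 6, 7, 8, 10 → C takes values {gamma, alpha, omega, beta} — violation
(A=151, B=77): rows 11, 13 → C = kappa, kappa ✓
Two rows agree on AB but differ on C, so AB → C does not hold.

No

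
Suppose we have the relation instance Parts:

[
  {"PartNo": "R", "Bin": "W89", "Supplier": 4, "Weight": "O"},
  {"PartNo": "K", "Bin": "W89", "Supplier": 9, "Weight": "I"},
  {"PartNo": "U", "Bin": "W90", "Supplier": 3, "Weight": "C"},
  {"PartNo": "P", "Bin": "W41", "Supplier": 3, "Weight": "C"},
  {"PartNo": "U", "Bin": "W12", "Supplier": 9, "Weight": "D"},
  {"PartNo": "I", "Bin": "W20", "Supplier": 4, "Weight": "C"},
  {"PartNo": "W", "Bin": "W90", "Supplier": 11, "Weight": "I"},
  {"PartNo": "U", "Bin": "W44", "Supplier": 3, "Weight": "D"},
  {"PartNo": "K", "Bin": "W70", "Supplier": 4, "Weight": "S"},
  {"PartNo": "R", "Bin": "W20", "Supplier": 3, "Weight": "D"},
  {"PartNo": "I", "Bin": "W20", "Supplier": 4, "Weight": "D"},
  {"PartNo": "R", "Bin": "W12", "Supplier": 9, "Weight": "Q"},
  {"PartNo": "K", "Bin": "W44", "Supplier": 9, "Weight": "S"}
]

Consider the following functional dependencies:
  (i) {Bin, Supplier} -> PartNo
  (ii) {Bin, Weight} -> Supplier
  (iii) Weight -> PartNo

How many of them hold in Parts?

0

(i) {Bin, Supplier} -> PartNo: (Bin=W12, Supplier=9): 2 rows → PartNo takes values {U, R} — violation — fails.
(ii) {Bin, Weight} -> Supplier: (Bin=W20, Weight=D): 2 rows → Supplier takes values {3, 4} — violation — fails.
(iii) Weight -> PartNo: Weight=I: 2 rows → PartNo takes values {K, W} — violation; Weight=C: 3 rows → PartNo takes values {U, P, I} — violation; Weight=D: 4 rows → PartNo takes values {U, R, I} — violation — fails.
None of the 3 dependencies hold.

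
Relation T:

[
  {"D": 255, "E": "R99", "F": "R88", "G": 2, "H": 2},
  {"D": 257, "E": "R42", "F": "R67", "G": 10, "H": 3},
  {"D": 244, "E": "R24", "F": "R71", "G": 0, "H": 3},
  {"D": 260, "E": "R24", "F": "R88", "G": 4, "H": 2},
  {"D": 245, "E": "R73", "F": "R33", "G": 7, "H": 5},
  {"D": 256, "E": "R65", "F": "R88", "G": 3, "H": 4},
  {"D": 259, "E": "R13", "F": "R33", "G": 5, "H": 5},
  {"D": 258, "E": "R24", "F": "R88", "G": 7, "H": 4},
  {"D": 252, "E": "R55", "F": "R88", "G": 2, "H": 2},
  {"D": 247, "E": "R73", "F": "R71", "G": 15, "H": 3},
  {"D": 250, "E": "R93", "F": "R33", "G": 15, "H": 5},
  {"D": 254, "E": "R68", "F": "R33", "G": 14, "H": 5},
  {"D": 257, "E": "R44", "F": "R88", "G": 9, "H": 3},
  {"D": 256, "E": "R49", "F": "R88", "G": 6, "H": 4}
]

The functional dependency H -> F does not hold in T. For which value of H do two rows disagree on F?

3

H=2: 3 rows → F = R88, R88, R88 ✓
H=3: 4 rows → F takes values {R67, R71, R88} — violation
H=5: 4 rows → F = R33, R33, R33, R33 ✓
H=4: 3 rows → F = R88, R88, R88 ✓
The only H value with inconsistent F is H=3.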